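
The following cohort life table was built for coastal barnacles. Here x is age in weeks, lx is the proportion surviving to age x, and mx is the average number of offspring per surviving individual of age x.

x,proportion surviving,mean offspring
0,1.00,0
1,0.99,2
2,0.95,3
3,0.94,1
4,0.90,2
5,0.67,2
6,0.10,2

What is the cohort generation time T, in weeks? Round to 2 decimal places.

2.81

lx·mx: 0, 1.98, 2.85, 0.94, 1.8, 1.34, 0.2 → R0 = 9.11
x·lx·mx: 0, 1.98, 5.7, 2.82, 7.2, 6.7, 1.2 → Σ = 25.6
T = 25.6 / 9.11 = 2.810099… → 2.81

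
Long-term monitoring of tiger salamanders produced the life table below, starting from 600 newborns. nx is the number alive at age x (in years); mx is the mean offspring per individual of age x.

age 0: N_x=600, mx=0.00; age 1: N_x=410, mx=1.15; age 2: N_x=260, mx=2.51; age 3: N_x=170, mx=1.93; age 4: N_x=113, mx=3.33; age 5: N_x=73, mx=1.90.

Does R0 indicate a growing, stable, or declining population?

lx = nx/n0 = nx/600: 1, 0.68333…, 0.43333…, 0.28333…, 0.18833…, 0.12167…
R0 = Σ lx·mx = 0 + 0.785833… + 1.087667… + 0.546833… + 0.62715… + 0.231167… = 3.27865…
R0 > 1, so the population is growing.

growing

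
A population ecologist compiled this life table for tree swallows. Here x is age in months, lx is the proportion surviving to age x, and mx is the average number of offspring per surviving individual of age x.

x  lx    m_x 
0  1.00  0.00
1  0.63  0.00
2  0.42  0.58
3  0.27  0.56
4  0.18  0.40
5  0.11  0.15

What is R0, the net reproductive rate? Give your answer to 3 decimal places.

0.483

lx·mx by age: 0, 0, 0.2436, 0.1512, 0.072, 0.0165
R0 = Σ lx·mx = 0.4833 → 0.483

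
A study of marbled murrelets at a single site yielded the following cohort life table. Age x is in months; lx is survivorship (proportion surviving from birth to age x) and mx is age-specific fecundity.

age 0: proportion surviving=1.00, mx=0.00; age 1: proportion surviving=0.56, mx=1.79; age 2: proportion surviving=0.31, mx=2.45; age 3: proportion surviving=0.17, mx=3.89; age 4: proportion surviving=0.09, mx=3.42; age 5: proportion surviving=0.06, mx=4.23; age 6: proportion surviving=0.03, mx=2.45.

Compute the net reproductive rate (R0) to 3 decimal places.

lx·mx by age: 0, 1.0024, 0.7595, 0.6613, 0.3078, 0.2538, 0.0735
R0 = Σ lx·mx = 3.0583 → 3.058

3.058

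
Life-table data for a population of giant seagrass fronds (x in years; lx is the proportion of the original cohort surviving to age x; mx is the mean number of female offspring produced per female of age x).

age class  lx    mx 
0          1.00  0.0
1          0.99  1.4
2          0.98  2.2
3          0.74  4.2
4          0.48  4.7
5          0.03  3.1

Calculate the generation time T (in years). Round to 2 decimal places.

2.72

lx·mx: 0, 1.386, 2.156, 3.108, 2.256, 0.093 → R0 = 8.999
x·lx·mx: 0, 1.386, 4.312, 9.324, 9.024, 0.465 → Σ = 24.511
T = 24.511 / 8.999 = 2.723747… → 2.72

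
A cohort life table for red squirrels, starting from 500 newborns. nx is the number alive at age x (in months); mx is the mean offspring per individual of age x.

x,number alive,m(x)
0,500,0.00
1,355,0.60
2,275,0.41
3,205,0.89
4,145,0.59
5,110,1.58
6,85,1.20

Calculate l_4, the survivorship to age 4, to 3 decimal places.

l_4 = n_4/n_0 = 145/500 = 0.29 → 0.290

0.290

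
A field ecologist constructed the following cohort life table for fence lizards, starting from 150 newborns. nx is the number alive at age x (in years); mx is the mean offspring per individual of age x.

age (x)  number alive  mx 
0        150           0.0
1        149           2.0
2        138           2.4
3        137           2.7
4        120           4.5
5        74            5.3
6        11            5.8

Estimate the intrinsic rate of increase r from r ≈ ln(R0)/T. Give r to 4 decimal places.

0.7854

lx = nx/n0 = nx/150: 1, 0.99333…, 0.92, 0.91333…, 0.8, 0.49333…, 0.07333…
R0 = Σ lx·mx = 0 + 1.98667… + 2.208 + 2.466… + 3.6 + 2.61467… + 0.42533… = 13.300667…
Σ x·lx·mx = 43.826…; T = 43.826…/13.300667… = 3.29502…
r ≈ ln(R0)/T = ln(13.300667…)/3.29502… = 0.785371… → 0.7854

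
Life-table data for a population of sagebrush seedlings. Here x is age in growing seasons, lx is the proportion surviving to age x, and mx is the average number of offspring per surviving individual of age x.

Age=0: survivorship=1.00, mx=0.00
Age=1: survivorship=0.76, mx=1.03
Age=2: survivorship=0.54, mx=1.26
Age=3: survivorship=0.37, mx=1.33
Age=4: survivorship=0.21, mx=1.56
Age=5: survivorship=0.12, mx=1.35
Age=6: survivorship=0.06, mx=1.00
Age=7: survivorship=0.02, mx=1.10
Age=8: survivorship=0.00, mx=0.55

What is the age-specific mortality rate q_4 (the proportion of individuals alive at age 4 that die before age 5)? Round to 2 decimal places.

q_4 = (l_4 − l_5) / l_4 = (0.21 − 0.12) / 0.21
     = 0.09 / 0.21 = 0.428571… → 0.43

0.43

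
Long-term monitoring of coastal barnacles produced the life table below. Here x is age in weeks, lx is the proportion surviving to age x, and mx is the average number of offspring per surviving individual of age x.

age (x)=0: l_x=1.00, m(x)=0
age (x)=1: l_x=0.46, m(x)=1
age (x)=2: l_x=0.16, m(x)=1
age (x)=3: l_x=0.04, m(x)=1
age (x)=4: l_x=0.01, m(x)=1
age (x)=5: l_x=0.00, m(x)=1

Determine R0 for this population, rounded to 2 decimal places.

lx·mx by age: 0, 0.46, 0.16, 0.04, 0.01, 0
R0 = Σ lx·mx = 0.67 → 0.67

0.67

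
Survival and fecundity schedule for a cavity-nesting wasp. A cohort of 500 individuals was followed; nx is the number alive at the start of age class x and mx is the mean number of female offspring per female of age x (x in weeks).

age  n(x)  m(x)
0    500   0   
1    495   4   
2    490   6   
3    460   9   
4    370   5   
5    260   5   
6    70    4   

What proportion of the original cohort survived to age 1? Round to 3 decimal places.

0.990

l_1 = n_1/n_0 = 495/500 = 0.99 → 0.990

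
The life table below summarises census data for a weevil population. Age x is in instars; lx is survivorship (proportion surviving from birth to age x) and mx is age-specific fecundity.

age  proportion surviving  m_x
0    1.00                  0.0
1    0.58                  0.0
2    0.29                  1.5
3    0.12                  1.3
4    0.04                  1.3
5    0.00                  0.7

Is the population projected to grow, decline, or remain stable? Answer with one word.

R0 = Σ lx·mx = 0 + 0 + 0.435 + 0.156 + 0.052 + 0 = 0.643
R0 < 1, so the population is declining.

declining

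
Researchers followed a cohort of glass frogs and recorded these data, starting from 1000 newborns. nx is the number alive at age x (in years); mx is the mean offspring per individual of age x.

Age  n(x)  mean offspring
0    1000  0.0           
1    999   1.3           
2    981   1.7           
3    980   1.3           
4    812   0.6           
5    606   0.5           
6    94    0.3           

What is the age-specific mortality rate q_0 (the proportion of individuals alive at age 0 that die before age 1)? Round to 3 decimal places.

lx = nx/n0 = nx/1000: 1, 0.999, 0.981, 0.98, 0.812, 0.606, 0.094
q_0 = (l_0 − l_1) / l_0 = (1 − 0.999) / 1
     = 0.001 / 1 = 0.001 → 0.001

0.001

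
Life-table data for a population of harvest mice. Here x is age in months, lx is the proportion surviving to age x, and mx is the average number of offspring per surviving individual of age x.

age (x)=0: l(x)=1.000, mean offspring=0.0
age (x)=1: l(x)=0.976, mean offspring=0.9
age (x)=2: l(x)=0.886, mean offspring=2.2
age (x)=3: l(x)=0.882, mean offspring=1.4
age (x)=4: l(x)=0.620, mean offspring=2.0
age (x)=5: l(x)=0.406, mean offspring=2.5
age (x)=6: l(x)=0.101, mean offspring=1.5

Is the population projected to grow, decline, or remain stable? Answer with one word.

growing

R0 = Σ lx·mx = 0 + 0.8784 + 1.9492 + 1.2348 + 1.24 + 1.015 + 0.1515 = 6.4689
R0 > 1, so the population is growing.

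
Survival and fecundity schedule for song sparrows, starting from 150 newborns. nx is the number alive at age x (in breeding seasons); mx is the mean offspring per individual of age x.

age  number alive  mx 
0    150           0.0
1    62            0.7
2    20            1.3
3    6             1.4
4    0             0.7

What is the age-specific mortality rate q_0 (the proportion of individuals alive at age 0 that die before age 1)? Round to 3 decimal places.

0.587

lx = nx/n0 = nx/150: 1, 0.41333…, 0.13333…, 0.04, 0
q_0 = (l_0 − l_1) / l_0 = (1 − 0.413333…) / 1
     = 0.586667… / 1 = 0.586667… → 0.587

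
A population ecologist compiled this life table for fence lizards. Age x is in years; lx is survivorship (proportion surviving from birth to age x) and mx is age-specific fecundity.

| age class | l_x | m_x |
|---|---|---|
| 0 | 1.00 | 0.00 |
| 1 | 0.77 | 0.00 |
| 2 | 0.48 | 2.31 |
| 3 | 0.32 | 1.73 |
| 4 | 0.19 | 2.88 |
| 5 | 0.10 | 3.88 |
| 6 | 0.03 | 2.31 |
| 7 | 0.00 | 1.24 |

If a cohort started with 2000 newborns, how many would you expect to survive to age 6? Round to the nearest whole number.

Expected survivors = N0 · l_6 = 2000 × 0.03 = 60 → 60

60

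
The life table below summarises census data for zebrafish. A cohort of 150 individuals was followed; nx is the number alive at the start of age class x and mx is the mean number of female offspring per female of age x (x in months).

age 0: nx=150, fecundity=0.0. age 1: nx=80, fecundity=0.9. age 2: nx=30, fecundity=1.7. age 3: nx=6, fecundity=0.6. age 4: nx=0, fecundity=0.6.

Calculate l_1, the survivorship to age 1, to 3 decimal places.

l_1 = n_1/n_0 = 80/150 = 0.533333… → 0.533

0.533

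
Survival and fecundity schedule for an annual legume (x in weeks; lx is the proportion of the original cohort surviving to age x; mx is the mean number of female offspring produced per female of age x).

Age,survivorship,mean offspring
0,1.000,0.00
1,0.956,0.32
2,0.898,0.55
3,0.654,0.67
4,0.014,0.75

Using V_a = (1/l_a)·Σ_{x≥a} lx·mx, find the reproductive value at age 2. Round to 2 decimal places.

lx·mx for x ≥ 2: 0.4939, 0.43818, 0.0105 → sum = 0.94258
V_2 = 0.94258 / l_2 = 0.94258 / 0.898 = 1.049644… → 1.05

1.05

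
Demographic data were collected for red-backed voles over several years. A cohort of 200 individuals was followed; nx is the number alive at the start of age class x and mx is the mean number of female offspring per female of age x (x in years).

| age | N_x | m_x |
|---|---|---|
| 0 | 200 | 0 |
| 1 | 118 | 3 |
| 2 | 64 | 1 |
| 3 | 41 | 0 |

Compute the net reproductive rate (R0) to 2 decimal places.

2.09

lx = nx/n0 = nx/200: 1, 0.59, 0.32, 0.205
lx·mx by age: 0, 1.77, 0.32, 0
R0 = Σ lx·mx = 2.09 → 2.09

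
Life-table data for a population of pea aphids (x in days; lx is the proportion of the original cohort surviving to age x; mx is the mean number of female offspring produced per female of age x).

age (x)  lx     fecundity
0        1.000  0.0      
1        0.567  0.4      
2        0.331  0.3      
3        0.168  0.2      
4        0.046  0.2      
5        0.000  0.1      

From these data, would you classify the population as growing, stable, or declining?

declining

R0 = Σ lx·mx = 0 + 0.2268 + 0.0993 + 0.0336 + 0.0092 + 0 = 0.3689
R0 < 1, so the population is declining.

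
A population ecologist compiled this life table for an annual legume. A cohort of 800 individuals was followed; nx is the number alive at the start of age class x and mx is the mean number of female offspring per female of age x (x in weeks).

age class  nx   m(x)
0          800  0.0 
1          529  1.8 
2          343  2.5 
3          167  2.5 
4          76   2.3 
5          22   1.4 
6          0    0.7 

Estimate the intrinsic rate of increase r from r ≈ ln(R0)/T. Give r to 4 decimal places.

lx = nx/n0 = nx/800: 1, 0.66125, 0.42875, 0.20875, 0.095, 0.0275, 0
R0 = Σ lx·mx = 0 + 1.19025… + 1.07188… + 0.52188… + 0.2185 + 0.0385 + 0 = 3.041
Σ x·lx·mx = 5.966125; T = 5.966125/3.041 = 1.9619…
r ≈ ln(R0)/T = ln(3.041)/1.9619… = 0.566894… → 0.5669

0.5669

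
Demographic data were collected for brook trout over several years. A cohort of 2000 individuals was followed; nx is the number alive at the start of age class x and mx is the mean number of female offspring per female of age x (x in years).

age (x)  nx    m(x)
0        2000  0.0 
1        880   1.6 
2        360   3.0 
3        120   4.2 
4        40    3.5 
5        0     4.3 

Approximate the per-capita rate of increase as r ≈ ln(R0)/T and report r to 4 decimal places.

lx = nx/n0 = nx/2000: 1, 0.44, 0.18, 0.06, 0.02, 0
R0 = Σ lx·mx = 0 + 0.704 + 0.54 + 0.252 + 0.07 + 0 = 1.566
Σ x·lx·mx = 2.82; T = 2.82/1.566 = 1.80077…
r ≈ ln(R0)/T = ln(1.566)/1.80077… = 0.249074… → 0.2491

0.2491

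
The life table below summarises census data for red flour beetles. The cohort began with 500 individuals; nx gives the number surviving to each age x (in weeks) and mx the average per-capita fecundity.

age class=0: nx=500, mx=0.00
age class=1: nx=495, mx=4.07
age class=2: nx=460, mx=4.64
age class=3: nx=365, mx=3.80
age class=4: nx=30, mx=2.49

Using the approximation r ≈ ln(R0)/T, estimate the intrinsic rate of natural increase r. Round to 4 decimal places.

lx = nx/n0 = nx/500: 1, 0.99, 0.92, 0.73, 0.06
R0 = Σ lx·mx = 0 + 4.0293 + 4.2688 + 2.774 + 0.1494 = 11.2215
Σ x·lx·mx = 21.4865; T = 21.4865/11.2215 = 1.91476…
r ≈ ln(R0)/T = ln(11.2215)/1.91476… = 1.262732… → 1.2627

1.2627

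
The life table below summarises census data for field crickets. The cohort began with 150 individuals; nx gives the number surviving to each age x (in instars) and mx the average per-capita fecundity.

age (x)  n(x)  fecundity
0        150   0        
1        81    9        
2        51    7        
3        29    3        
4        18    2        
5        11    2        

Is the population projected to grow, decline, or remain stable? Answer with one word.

lx = nx/n0 = nx/150: 1, 0.54, 0.34, 0.19333…, 0.12, 0.07333…
R0 = Σ lx·mx = 0 + 4.86 + 2.38 + 0.58… + 0.24 + 0.146667… = 8.206667…
R0 > 1, so the population is growing.

growing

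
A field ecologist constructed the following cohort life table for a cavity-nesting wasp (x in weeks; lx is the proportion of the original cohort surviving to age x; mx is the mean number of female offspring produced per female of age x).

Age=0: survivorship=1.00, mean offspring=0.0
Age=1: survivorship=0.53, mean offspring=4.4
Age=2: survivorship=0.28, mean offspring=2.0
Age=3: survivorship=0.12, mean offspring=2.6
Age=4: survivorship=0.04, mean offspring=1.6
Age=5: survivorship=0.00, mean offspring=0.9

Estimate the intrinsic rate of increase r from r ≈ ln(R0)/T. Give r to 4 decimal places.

R0 = Σ lx·mx = 0 + 2.332 + 0.56 + 0.312 + 0.064 + 0 = 3.268
Σ x·lx·mx = 4.644; T = 4.644/3.268 = 1.42105…
r ≈ ln(R0)/T = ln(3.268)/1.42105… = 0.833311… → 0.8333

0.8333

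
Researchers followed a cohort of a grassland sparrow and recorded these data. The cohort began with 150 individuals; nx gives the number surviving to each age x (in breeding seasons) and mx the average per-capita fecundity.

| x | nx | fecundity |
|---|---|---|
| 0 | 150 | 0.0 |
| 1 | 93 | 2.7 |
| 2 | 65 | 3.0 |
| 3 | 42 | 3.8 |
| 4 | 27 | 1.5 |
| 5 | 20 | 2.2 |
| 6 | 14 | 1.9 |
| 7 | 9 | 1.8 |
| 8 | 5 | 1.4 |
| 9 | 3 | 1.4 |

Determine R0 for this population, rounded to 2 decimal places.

lx = nx/n0 = nx/150: 1, 0.62, 0.43333…, 0.28, 0.18, 0.13333…, 0.09333…, 0.06, 0.03333…, 0.02
lx·mx by age: 0, 1.674, 1.3…, 1.064, 0.27, 0.293333…, 0.177333…, 0.108, 0.046667…, 0.028
R0 = Σ lx·mx = 4.961333… → 4.96

4.96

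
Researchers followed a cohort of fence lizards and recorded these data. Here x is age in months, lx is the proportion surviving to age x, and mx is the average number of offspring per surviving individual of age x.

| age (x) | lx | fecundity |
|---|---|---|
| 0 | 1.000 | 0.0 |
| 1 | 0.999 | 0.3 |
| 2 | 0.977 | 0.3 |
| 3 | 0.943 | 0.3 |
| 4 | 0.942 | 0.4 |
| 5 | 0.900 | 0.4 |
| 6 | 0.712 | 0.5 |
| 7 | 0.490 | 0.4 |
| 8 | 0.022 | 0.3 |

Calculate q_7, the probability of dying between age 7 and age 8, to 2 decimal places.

q_7 = (l_7 − l_8) / l_7 = (0.49 − 0.022) / 0.49
     = 0.468 / 0.49 = 0.955102… → 0.96

0.96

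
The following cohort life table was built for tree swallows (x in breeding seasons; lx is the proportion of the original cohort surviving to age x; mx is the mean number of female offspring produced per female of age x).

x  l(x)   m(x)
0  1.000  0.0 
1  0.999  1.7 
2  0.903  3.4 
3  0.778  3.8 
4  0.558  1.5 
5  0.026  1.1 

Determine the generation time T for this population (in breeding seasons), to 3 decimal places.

2.351

lx·mx: 0, 1.6983, 3.0702, 2.9564, 0.837, 0.0286 → R0 = 8.5905
x·lx·mx: 0, 1.6983, 6.1404, 8.8692, 3.348, 0.143 → Σ = 20.1989
T = 20.1989 / 8.5905 = 2.351307… → 2.351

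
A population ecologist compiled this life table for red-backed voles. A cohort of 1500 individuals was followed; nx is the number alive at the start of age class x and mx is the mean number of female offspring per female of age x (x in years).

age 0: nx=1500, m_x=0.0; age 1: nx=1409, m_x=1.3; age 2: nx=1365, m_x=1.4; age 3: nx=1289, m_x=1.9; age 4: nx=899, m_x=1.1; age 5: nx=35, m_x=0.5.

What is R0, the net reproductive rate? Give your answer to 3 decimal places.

4.799

lx = nx/n0 = nx/1500: 1, 0.93933…, 0.91, 0.85933…, 0.59933…, 0.02333…
lx·mx by age: 0, 1.221133…, 1.274, 1.632733…, 0.659267…, 0.011667…
R0 = Σ lx·mx = 4.7988… → 4.799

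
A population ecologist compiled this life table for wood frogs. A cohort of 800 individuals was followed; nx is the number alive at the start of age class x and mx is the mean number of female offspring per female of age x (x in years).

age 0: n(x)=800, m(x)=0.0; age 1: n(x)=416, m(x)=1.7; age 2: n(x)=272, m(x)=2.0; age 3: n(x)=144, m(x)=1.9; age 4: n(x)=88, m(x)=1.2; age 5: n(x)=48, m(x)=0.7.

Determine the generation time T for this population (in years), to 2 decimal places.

lx = nx/n0 = nx/800: 1, 0.52, 0.34, 0.18, 0.11, 0.06
lx·mx: 0, 0.884, 0.68, 0.342, 0.132, 0.042 → R0 = 2.08
x·lx·mx: 0, 0.884, 1.36, 1.026, 0.528, 0.21 → Σ = 4.008
T = 4.008 / 2.08 = 1.926923… → 1.93

1.93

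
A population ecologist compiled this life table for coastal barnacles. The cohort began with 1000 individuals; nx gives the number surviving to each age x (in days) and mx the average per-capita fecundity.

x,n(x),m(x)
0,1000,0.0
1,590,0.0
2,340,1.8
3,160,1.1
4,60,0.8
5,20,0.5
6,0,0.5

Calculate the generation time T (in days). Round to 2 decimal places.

2.36

lx = nx/n0 = nx/1000: 1, 0.59, 0.34, 0.16, 0.06, 0.02, 0
lx·mx: 0, 0, 0.612, 0.176, 0.048, 0.01, 0 → R0 = 0.846
x·lx·mx: 0, 0, 1.224, 0.528, 0.192, 0.05, 0 → Σ = 1.994
T = 1.994 / 0.846 = 2.356974… → 2.36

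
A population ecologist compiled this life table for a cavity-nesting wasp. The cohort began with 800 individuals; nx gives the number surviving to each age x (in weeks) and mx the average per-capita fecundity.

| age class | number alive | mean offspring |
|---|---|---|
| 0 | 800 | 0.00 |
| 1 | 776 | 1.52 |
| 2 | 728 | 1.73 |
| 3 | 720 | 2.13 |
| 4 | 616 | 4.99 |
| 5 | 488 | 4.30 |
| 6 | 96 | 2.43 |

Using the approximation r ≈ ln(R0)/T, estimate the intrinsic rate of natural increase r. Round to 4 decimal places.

lx = nx/n0 = nx/800: 1, 0.97, 0.91, 0.9, 0.77, 0.61, 0.12
R0 = Σ lx·mx = 0 + 1.4744 + 1.5743 + 1.917 + 3.8423 + 2.623 + 0.2916 = 11.7226
Σ x·lx·mx = 40.6078; T = 40.6078/11.7226 = 3.46406…
r ≈ ln(R0)/T = ln(11.7226)/3.46406… = 0.710588… → 0.7106

0.7106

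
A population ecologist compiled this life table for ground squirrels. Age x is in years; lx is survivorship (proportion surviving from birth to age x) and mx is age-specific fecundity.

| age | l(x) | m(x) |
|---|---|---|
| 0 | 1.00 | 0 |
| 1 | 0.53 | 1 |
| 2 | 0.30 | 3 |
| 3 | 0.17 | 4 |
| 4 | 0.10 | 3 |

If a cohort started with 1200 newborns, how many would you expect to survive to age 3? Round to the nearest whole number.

Expected survivors = N0 · l_3 = 1200 × 0.17 = 204 → 204

204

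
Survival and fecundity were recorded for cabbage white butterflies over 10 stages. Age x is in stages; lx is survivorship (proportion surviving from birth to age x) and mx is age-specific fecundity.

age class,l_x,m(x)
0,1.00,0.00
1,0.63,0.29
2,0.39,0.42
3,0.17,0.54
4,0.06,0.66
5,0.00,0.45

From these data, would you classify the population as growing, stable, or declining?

R0 = Σ lx·mx = 0 + 0.1827 + 0.1638 + 0.0918 + 0.0396 + 0 = 0.4779
R0 < 1, so the population is declining.

declining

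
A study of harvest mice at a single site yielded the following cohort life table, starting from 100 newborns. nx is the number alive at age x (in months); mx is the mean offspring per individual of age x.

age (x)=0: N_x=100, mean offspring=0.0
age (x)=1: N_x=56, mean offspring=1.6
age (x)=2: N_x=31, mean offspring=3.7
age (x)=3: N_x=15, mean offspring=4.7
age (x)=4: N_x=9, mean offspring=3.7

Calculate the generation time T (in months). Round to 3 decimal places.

2.154

lx = nx/n0 = nx/100: 1, 0.56, 0.31, 0.15, 0.09
lx·mx: 0, 0.896, 1.147, 0.705, 0.333 → R0 = 3.081
x·lx·mx: 0, 0.896, 2.294, 2.115, 1.332 → Σ = 6.637
T = 6.637 / 3.081 = 2.154171… → 2.154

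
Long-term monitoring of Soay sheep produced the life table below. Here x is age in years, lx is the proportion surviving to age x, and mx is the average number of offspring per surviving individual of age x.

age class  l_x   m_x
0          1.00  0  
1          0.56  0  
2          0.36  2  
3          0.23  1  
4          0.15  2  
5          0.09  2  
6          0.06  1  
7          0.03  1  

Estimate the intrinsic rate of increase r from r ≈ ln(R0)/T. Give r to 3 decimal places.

0.133

R0 = Σ lx·mx = 0 + 0 + 0.72 + 0.23 + 0.3 + 0.18 + 0.06 + 0.03 = 1.52
Σ x·lx·mx = 4.8; T = 4.8/1.52 = 3.15789…
r ≈ ln(R0)/T = ln(1.52)/3.15789… = 0.13259… → 0.133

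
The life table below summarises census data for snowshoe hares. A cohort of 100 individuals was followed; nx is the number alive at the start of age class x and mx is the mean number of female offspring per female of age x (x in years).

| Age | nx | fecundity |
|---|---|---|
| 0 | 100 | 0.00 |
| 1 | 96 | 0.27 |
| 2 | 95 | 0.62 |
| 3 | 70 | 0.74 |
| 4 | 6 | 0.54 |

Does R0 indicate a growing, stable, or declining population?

growing

lx = nx/n0 = nx/100: 1, 0.96, 0.95, 0.7, 0.06
R0 = Σ lx·mx = 0 + 0.2592 + 0.589 + 0.518 + 0.0324 = 1.3986
R0 > 1, so the population is growing.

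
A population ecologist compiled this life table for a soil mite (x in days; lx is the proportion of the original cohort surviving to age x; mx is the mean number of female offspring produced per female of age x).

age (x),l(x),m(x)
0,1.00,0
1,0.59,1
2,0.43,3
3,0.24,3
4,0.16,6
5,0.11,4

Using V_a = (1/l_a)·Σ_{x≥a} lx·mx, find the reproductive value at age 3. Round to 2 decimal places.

8.83

lx·mx for x ≥ 3: 0.72, 0.96, 0.44 → sum = 2.12
V_3 = 2.12 / l_3 = 2.12 / 0.24 = 8.833333… → 8.83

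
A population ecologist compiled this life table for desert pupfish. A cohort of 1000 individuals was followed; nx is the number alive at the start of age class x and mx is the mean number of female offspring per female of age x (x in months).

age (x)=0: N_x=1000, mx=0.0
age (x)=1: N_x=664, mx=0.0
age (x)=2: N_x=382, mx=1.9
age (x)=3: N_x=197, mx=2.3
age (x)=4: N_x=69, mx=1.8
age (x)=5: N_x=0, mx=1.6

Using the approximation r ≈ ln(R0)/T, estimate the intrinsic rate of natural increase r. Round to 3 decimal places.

lx = nx/n0 = nx/1000: 1, 0.664, 0.382, 0.197, 0.069, 0
R0 = Σ lx·mx = 0 + 0 + 0.7258 + 0.4531 + 0.1242 + 0 = 1.3031
Σ x·lx·mx = 3.3077; T = 3.3077/1.3031 = 2.53833…
r ≈ ln(R0)/T = ln(1.3031)/2.53833… = 0.1043… → 0.104

0.104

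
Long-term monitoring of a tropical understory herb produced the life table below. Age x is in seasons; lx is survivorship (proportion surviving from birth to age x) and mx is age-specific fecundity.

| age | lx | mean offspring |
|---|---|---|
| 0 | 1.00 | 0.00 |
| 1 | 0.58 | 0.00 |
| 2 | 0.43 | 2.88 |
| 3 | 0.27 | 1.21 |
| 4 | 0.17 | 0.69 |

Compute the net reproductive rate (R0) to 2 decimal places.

lx·mx by age: 0, 0, 1.2384, 0.3267, 0.1173
R0 = Σ lx·mx = 1.6824 → 1.68

1.68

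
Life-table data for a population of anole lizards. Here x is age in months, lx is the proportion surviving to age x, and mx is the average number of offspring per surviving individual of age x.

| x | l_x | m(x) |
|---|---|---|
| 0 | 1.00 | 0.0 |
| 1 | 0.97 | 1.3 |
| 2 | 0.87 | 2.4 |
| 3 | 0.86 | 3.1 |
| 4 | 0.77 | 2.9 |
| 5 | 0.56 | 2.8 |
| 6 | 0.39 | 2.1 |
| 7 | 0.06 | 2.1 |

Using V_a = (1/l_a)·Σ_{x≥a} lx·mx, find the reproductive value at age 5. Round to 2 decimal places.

lx·mx for x ≥ 5: 1.568, 0.819, 0.126 → sum = 2.513
V_5 = 2.513 / l_5 = 2.513 / 0.56 = 4.4875 → 4.49

4.49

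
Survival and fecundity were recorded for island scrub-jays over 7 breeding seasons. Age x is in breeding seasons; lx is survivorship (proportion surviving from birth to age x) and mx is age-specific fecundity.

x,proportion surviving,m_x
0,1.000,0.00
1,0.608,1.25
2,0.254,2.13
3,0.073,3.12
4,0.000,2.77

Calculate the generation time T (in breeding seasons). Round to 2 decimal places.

1.65

lx·mx: 0, 0.76, 0.54102, 0.22776, 0 → R0 = 1.52878
x·lx·mx: 0, 0.76, 1.08204, 0.68328, 0 → Σ = 2.52532
T = 2.52532 / 1.52878 = 1.651853… → 1.65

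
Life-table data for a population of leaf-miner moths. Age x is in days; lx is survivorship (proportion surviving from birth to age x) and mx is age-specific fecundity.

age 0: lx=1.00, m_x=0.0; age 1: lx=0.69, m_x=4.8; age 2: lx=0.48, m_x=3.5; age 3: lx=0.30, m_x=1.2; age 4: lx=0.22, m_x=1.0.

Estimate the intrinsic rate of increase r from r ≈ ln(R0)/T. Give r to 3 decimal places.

1.109

R0 = Σ lx·mx = 0 + 3.312 + 1.68 + 0.36 + 0.22 = 5.572
Σ x·lx·mx = 8.632; T = 8.632/5.572 = 1.54917…
r ≈ ln(R0)/T = ln(5.572)/1.54917… = 1.10882… → 1.109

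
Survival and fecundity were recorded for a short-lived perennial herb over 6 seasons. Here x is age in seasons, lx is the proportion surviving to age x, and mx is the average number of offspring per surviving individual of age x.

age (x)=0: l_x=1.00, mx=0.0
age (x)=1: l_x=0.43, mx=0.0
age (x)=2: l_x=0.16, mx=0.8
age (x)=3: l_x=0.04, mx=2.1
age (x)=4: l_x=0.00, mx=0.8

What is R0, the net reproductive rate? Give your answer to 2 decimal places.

lx·mx by age: 0, 0, 0.128, 0.084, 0
R0 = Σ lx·mx = 0.212 → 0.21

0.21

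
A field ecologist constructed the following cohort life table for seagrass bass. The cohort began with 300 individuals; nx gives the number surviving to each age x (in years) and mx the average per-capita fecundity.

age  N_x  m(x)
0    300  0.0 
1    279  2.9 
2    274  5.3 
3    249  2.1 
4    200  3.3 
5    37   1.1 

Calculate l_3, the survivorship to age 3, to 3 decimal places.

0.830

l_3 = n_3/n_0 = 249/300 = 0.83 → 0.830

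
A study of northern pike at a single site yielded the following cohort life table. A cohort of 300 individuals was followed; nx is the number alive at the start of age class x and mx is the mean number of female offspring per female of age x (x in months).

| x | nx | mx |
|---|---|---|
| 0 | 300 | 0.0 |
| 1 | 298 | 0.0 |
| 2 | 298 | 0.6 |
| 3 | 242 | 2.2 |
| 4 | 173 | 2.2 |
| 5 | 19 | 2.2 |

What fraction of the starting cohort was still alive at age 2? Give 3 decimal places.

0.993

l_2 = n_2/n_0 = 298/300 = 0.993333… → 0.993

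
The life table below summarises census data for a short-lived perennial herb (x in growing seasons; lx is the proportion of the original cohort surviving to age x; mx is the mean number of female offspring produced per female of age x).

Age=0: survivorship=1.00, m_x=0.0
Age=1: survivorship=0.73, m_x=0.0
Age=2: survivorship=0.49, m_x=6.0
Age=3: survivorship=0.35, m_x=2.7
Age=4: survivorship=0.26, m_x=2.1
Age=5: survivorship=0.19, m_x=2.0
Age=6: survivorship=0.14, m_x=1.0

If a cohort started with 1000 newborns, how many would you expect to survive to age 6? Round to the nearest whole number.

140

Expected survivors = N0 · l_6 = 1000 × 0.14 = 140 → 140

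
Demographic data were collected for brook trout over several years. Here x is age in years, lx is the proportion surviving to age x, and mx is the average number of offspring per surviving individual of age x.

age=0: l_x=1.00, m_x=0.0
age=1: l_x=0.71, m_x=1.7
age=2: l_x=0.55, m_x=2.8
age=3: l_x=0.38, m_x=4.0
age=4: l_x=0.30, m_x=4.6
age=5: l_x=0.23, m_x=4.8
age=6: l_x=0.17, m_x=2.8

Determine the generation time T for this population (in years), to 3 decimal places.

lx·mx: 0, 1.207, 1.54, 1.52, 1.38, 1.104, 0.476 → R0 = 7.227
x·lx·mx: 0, 1.207, 3.08, 4.56, 5.52, 5.52, 2.856 → Σ = 22.743
T = 22.743 / 7.227 = 3.146949… → 3.147

3.147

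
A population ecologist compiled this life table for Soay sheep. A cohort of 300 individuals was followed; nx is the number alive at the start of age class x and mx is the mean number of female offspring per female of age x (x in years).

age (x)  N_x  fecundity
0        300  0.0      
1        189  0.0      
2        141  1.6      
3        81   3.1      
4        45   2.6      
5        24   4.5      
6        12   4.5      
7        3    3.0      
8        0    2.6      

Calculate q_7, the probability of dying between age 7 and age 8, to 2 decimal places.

lx = nx/n0 = nx/300: 1, 0.63, 0.47, 0.27, 0.15, 0.08, 0.04, 0.01, 0
q_7 = (l_7 − l_8) / l_7 = (0.01 − 0) / 0.01
     = 0.01 / 0.01 = 1 → 1.00

1.00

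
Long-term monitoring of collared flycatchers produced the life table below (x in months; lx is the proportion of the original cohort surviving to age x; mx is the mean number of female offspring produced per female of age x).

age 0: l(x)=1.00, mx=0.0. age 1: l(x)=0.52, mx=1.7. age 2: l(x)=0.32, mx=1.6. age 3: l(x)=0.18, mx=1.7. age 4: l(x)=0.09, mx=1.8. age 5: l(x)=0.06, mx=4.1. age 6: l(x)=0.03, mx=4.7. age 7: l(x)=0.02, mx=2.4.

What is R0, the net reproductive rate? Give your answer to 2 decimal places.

2.30

lx·mx by age: 0, 0.884, 0.512, 0.306, 0.162, 0.246, 0.141, 0.048
R0 = Σ lx·mx = 2.299 → 2.30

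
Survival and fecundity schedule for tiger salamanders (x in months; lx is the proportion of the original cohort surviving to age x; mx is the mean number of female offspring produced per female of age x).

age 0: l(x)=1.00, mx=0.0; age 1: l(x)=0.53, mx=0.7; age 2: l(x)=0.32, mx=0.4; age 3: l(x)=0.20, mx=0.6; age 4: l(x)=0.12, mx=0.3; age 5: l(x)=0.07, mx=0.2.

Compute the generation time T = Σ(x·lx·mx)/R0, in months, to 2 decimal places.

lx·mx: 0, 0.371, 0.128, 0.12, 0.036, 0.014 → R0 = 0.669
x·lx·mx: 0, 0.371, 0.256, 0.36, 0.144, 0.07 → Σ = 1.201
T = 1.201 / 0.669 = 1.795217… → 1.80

1.80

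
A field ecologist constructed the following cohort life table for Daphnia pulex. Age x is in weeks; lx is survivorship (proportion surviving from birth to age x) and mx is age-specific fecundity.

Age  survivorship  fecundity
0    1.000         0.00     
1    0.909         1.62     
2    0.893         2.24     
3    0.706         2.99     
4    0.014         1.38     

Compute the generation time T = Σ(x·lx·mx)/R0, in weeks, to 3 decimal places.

lx·mx: 0, 1.47258, 2.00032, 2.11094, 0.01932 → R0 = 5.60316
x·lx·mx: 0, 1.47258, 4.00064, 6.33282, 0.07728 → Σ = 11.88332
T = 11.88332 / 5.60316 = 2.120825… → 2.121

2.121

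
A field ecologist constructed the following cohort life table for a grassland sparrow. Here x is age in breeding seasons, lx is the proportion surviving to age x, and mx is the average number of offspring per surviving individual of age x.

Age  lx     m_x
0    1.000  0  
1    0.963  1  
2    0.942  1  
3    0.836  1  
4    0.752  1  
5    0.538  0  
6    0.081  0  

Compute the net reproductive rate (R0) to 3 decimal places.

3.493

lx·mx by age: 0, 0.963, 0.942, 0.836, 0.752, 0, 0
R0 = Σ lx·mx = 3.493 → 3.493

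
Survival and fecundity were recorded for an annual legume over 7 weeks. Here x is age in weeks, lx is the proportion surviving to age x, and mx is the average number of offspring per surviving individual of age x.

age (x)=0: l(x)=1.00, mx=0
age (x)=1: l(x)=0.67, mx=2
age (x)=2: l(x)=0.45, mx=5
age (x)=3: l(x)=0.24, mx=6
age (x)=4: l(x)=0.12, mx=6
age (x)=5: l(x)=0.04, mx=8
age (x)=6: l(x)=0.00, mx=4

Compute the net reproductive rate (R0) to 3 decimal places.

lx·mx by age: 0, 1.34, 2.25, 1.44, 0.72, 0.32, 0
R0 = Σ lx·mx = 6.07 → 6.070

6.070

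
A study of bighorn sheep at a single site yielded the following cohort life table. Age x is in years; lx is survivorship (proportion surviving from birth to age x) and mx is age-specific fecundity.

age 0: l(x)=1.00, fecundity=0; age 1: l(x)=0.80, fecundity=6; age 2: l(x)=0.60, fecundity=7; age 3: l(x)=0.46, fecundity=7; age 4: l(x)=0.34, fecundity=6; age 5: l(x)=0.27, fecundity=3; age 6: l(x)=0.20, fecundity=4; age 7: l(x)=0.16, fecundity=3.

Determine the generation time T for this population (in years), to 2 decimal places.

2.64

lx·mx: 0, 4.8, 4.2, 3.22, 2.04, 0.81, 0.8, 0.48 → R0 = 16.35
x·lx·mx: 0, 4.8, 8.4, 9.66, 8.16, 4.05, 4.8, 3.36 → Σ = 43.23
T = 43.23 / 16.35 = 2.644037… → 2.64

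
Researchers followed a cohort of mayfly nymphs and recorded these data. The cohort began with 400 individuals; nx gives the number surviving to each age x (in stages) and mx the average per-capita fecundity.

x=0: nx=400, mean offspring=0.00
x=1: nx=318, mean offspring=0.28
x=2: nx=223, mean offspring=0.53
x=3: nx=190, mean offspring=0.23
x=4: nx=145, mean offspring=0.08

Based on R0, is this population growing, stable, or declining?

lx = nx/n0 = nx/400: 1, 0.795, 0.5575, 0.475, 0.3625
R0 = Σ lx·mx = 0 + 0.2226 + 0.295475 + 0.10925 + 0.029 = 0.656325
R0 < 1, so the population is declining.

declining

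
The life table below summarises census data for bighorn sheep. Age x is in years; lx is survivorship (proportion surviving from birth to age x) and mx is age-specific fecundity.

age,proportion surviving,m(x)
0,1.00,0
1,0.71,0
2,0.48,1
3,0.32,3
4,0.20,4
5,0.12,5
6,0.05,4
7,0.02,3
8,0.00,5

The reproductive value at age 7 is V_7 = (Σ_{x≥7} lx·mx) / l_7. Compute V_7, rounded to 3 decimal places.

lx·mx for x ≥ 7: 0.06, 0 → sum = 0.06
V_7 = 0.06 / l_7 = 0.06 / 0.02 = 3 → 3.000

3.000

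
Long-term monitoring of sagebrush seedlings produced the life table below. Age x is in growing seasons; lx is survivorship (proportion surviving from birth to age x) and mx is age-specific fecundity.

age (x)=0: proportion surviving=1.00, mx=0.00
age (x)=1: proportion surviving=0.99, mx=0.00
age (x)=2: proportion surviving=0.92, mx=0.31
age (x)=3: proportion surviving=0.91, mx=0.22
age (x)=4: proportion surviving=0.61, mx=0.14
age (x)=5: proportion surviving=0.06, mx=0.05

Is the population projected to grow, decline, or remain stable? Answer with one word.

declining

R0 = Σ lx·mx = 0 + 0 + 0.2852 + 0.2002 + 0.0854 + 0.003 = 0.5738
R0 < 1, so the population is declining.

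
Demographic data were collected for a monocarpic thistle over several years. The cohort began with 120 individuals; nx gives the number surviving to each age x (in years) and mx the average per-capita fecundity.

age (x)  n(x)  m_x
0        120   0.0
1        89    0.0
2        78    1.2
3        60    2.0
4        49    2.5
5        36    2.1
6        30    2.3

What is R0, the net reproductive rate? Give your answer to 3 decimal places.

4.006

lx = nx/n0 = nx/120: 1, 0.74167…, 0.65, 0.5, 0.40833…, 0.3, 0.25
lx·mx by age: 0, 0, 0.78, 1, 1.020833…, 0.63, 0.575
R0 = Σ lx·mx = 4.005833… → 4.006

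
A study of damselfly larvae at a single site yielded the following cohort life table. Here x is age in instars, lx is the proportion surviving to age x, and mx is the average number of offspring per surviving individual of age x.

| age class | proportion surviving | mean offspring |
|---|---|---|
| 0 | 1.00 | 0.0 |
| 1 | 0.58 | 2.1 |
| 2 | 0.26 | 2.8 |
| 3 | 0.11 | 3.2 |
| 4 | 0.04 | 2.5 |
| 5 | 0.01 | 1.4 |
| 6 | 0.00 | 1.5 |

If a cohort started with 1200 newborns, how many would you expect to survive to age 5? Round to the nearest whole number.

12

Expected survivors = N0 · l_5 = 1200 × 0.01 = 12 → 12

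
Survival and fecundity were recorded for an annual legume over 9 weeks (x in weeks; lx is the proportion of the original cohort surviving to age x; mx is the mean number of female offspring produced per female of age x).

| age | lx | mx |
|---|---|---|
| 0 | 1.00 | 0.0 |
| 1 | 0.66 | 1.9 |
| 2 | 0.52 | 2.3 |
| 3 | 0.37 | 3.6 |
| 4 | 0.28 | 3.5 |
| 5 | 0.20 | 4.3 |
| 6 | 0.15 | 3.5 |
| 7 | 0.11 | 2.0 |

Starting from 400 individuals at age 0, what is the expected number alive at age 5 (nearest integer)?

80

Expected survivors = N0 · l_5 = 400 × 0.20 = 80 → 80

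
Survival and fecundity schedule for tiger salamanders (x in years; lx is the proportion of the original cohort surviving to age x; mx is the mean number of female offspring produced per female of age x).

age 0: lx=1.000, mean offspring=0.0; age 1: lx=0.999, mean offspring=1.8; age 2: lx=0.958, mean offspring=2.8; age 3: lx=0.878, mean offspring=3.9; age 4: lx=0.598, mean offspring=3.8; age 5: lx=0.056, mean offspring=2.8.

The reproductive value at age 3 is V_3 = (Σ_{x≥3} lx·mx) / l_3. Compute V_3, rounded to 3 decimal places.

6.667

lx·mx for x ≥ 3: 3.4242, 2.2724, 0.1568 → sum = 5.8534
V_3 = 5.8534 / l_3 = 5.8534 / 0.878 = 6.666743… → 6.667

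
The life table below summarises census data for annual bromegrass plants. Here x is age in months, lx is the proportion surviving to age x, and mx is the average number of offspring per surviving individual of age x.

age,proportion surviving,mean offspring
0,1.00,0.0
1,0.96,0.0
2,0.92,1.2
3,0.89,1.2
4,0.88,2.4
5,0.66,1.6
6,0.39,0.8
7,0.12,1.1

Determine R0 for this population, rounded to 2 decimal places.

5.78

lx·mx by age: 0, 0, 1.104, 1.068, 2.112, 1.056, 0.312, 0.132
R0 = Σ lx·mx = 5.784 → 5.78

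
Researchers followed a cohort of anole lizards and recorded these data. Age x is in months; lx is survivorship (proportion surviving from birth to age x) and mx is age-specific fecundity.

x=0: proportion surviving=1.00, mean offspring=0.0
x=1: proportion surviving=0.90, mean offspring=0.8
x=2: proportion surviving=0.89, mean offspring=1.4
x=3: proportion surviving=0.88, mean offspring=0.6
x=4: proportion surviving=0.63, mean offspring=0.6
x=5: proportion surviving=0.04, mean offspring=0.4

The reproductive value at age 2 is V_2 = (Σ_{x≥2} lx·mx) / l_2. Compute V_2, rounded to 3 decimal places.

2.436

lx·mx for x ≥ 2: 1.246, 0.528, 0.378, 0.016 → sum = 2.168
V_2 = 2.168 / l_2 = 2.168 / 0.89 = 2.435955… → 2.436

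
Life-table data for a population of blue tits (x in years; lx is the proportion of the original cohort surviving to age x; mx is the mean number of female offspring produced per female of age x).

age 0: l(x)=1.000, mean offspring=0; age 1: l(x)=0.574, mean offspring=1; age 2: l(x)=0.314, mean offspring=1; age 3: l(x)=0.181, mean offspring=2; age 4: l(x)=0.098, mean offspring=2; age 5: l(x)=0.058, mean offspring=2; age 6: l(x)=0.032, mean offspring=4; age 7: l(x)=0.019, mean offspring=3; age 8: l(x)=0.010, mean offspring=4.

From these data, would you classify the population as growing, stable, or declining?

growing

R0 = Σ lx·mx = 0 + 0.574 + 0.314 + 0.362 + 0.196 + 0.116 + 0.128 + 0.057 + 0.04 = 1.787
R0 > 1, so the population is growing.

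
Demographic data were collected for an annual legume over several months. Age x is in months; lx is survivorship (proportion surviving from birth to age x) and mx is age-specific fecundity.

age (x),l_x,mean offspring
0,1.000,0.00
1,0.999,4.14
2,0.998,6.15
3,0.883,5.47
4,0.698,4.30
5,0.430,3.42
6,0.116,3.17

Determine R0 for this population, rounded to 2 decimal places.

19.94

lx·mx by age: 0, 4.13586, 6.1377, 4.83001, 3.0014, 1.4706, 0.36772
R0 = Σ lx·mx = 19.94329 → 19.94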